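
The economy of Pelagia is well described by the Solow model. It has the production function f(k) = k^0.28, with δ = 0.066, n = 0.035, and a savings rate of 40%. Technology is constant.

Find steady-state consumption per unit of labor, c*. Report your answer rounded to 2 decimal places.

At the steady state, Δk = 0, so s·k^α = (n + δ)·k.
Dividing both sides by k: k^(1−α) = s / (n + δ).
k^0.72 = 0.40 / (0.035 + 0.066) = 0.40 / 0.101 = 3.9604
k* = 3.9604^(1/0.72) ≈ 6.7638
y* = (k*)^α = 6.7638^0.28 ≈ 1.7079
c* = (1 − s)·y* = (1 − 0.40) × 1.7079 ≈ 1.0247

c* ≈ 1.02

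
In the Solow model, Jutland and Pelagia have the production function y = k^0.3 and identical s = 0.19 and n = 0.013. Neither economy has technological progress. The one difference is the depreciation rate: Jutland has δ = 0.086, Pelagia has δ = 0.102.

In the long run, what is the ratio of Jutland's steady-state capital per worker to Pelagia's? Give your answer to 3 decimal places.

ratio ≈ 1.239

Steady-state k* = [s/(n + δ)]^(1/(1−α)), so the ratio is [ (s_J/(n + δ)_J) / (s_P/(n + δ)_P) ]^1.4286.
s_J/(n + δ)_J = 0.19/0.099 = 1.9192; s_P/(n + δ)_P = 0.19/0.115 = 1.6522.
Ratio = (1.9192/1.6522)^1.4286 = 1.1616^1.4286 ≈ 1.2386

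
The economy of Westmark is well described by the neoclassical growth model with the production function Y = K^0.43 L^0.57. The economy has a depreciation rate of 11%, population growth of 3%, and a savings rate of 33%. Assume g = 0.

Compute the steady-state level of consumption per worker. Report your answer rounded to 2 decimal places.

Steady state requires s·f(k) = (n + δ)·k, i.e. s·k^α = (n + δ)·k.
Dividing both sides by k: k^(1−α) = s / (n + δ).
k^0.57 = 0.33 / (0.030 + 0.110) = 0.33 / 0.140 = 2.3571
k* = 2.3571^(1/0.57) ≈ 4.5009
y* = (k*)^α = 4.5009^0.43 ≈ 1.9095
c* = (1 − s)·y* = (1 − 0.33) × 1.9095 ≈ 1.2794

c* = 1.28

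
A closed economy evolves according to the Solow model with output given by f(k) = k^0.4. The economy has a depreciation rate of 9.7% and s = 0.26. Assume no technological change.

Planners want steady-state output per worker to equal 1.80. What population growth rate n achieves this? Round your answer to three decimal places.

At the steady state, Δk = 0, so s·k^α = (n + δ)·k.
Since y* = [s/(n + δ)]^(α/(1−α)), we have s/(n + δ) = (y*)^((1−α)/α) = 1.80^1.5 = 2.4150.
Therefore n + δ = s / 2.4150 = 0.26 / 2.4150 = 0.1077, so n = 0.1077 − 0.097 = 0.0107.

n ≈ 0.011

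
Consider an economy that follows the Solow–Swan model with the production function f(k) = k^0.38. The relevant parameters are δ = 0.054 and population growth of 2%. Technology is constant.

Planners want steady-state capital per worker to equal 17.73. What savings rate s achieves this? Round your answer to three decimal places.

s ≈ 0.440

In steady state, investment equals break-even investment: s·k^α = (n + δ)·k.
So s / (n + δ) = (k*)^(1−α) = 17.73^0.62 = 5.9457.
Therefore s = 5.9457 × (n + δ) = 5.9457 × 0.074 = 0.4400.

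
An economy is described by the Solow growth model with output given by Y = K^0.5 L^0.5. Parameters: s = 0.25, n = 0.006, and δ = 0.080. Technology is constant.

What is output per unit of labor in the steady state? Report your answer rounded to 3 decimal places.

At the steady state, Δk = 0, so s·k^α = (n + δ)·k.
Rearranging, k^(1−α) = s / (n + δ).
k^0.5 = 0.25 / (0.006 + 0.080) = 0.25 / 0.086 = 2.9070
k* = 2.9070^(1/0.5) ≈ 8.4506
y* = (k*)^α = 8.4506^0.5 ≈ 2.9070

y* ≈ 2.907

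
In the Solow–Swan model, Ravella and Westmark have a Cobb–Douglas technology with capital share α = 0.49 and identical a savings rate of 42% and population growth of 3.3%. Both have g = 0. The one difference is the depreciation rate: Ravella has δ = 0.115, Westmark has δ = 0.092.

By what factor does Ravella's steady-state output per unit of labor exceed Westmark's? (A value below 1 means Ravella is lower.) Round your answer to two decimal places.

Steady-state y* = [s/(n + δ)]^(α/(1−α)), so the ratio is [ (s_R/(n + δ)_R) / (s_W/(n + δ)_W) ]^0.9608.
s_R/(n + δ)_R = 0.42/0.148 = 2.8378; s_W/(n + δ)_W = 0.42/0.125 = 3.3600.
Ratio = (2.8378/3.3600)^0.9608 = 0.8446^0.9608 ≈ 0.8502

y*_R / y*_W ≈ 0.85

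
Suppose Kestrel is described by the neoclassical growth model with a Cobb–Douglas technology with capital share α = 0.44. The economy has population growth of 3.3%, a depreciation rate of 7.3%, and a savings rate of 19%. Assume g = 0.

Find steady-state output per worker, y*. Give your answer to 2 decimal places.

Steady state requires s·f(k) = (n + δ)·k, i.e. s·k^α = (n + δ)·k.
Rearranging, k^(1−α) = s / (n + δ).
k^0.56 = 0.19 / (0.033 + 0.073) = 0.19 / 0.106 = 1.7925
k* = 1.7925^(1/0.56) ≈ 2.8353
y* = (k*)^α = 2.8353^0.44 ≈ 1.5818

y* ≈ 1.58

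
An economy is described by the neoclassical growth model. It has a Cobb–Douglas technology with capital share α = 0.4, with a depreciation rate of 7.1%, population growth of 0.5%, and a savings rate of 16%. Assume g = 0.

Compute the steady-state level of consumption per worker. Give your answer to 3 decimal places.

Steady state requires s·f(k) = (n + δ)·k, i.e. s·k^α = (n + δ)·k.
Dividing both sides by k: k^(1−α) = s / (n + δ).
k^0.6 = 0.16 / (0.005 + 0.071) = 0.16 / 0.076 = 2.1053
k* = 2.1053^(1/0.6) ≈ 3.4583
y* = (k*)^α = 3.4583^0.4 ≈ 1.6427
c* = (1 − s)·y* = (1 − 0.16) × 1.6427 ≈ 1.3799

c* = 1.380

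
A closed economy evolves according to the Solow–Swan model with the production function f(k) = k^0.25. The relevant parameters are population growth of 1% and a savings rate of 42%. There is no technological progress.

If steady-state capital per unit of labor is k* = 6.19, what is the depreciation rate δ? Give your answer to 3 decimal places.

δ ≈ 0.097

In steady state, investment equals break-even investment: s·k^α = (n + δ)·k.
So s / (n + δ) = (k*)^(1−α) = 6.19^0.75 = 3.9244.
Therefore n + δ = s / 3.9244 = 0.42 / 3.9244 = 0.1070, so δ = 0.1070 − 0.010 = 0.0970.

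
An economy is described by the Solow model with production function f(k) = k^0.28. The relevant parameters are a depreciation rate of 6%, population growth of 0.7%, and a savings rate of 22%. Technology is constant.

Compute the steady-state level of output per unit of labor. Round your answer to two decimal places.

At the steady state, Δk = 0, so s·k^α = (n + δ)·k.
Rearranging, k^(1−α) = s / (n + δ).
k^0.72 = 0.22 / (0.007 + 0.060) = 0.22 / 0.067 = 3.2836
k* = 3.2836^(1/0.72) ≈ 5.2138
y* = (k*)^α = 5.2138^0.28 ≈ 1.5878

y* ≈ 1.59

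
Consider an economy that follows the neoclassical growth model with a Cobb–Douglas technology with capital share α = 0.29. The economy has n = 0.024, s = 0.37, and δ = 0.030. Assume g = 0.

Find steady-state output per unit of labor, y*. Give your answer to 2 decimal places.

In steady state, investment equals break-even investment: s·k^α = (n + δ)·k.
Rearranging, k^(1−α) = s / (n + δ).
k^0.71 = 0.37 / (0.024 + 0.030) = 0.37 / 0.054 = 6.8519
k* = 6.8519^(1/0.71) ≈ 15.0383
y* = (k*)^α = 15.0383^0.29 ≈ 2.1948

y* = 2.19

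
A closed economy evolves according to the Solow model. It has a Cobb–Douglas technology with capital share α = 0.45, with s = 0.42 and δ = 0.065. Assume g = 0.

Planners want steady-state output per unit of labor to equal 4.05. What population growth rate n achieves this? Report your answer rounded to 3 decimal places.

n ≈ 0.011

At the steady state, Δk = 0, so s·k^α = (n + δ)·k.
Since y* = [s/(n + δ)]^(α/(1−α)), we have s/(n + δ) = (y*)^((1−α)/α) = 4.05^1.2222 = 5.5263.
Therefore n + δ = s / 5.5263 = 0.42 / 5.5263 = 0.0760, so n = 0.0760 − 0.065 = 0.0110.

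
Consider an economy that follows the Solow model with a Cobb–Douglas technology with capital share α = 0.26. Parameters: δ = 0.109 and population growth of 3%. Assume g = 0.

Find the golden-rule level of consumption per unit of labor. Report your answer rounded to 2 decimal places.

At the golden rule, f'(k) = n + δ, so α·k^(α−1) = n + δ and k_gold = (α/(n + δ))^(1/(1−α)).
k_gold = (0.26/0.139)^(1/0.74) = 1.8705^1.3514 ≈ 2.3309
c_gold = f(k_gold) − (n + δ)·k_gold = 1.2461 − 0.139×2.3309 ≈ 0.9221

c_gold ≈ 0.92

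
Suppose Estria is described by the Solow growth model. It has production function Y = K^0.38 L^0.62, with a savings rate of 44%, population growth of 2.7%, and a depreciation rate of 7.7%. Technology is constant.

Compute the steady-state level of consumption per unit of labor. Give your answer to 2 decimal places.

At the steady state, Δk = 0, so s·k^α = (n + δ)·k.
Dividing both sides by k: k^(1−α) = s / (n + δ).
k^0.62 = 0.44 / (0.027 + 0.077) = 0.44 / 0.104 = 4.2308
k* = 4.2308^(1/0.62) ≈ 10.2414
y* = (k*)^α = 10.2414^0.38 ≈ 2.4207
c* = (1 − s)·y* = (1 − 0.44) × 2.4207 ≈ 1.3556

c* = 1.36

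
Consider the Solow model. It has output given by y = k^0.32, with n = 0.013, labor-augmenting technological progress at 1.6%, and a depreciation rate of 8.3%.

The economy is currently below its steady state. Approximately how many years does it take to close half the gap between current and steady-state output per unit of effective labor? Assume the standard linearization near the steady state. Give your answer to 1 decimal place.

about 9.1 years

Near the steady state the convergence rate is λ = (1 − α)(n + g + δ).
λ = (1 − 0.32) × 0.112 = 0.68 × 0.112 = 0.07616
Half-life = ln 2 / λ = 0.6931 / 0.07616 ≈ 9.10 years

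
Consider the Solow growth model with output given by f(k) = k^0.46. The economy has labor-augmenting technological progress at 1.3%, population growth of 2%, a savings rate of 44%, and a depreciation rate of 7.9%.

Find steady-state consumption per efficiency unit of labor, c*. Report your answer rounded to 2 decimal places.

c* = 1.80

Steady state requires s·f(k) = (n + g + δ)·k, i.e. s·k^α = (n + g + δ)·k.
Rearranging, k^(1−α) = s / (n + g + δ).
k^0.54 = 0.44 / (0.020 + 0.013 + 0.079) = 0.44 / 0.112 = 3.9286
k* = 3.9286^(1/0.54) ≈ 12.6020
y* = (k*)^α = 12.6020^0.46 ≈ 3.2078
c* = (1 − s)·y* = (1 − 0.44) × 3.2078 ≈ 1.7964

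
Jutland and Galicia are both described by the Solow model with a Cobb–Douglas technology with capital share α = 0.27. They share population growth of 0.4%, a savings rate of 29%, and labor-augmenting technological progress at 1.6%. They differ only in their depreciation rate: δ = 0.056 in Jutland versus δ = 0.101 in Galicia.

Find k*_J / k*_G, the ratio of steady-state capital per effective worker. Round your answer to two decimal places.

Steady-state k* = [s/(n + g + δ)]^(1/(1−α)), so the ratio is [ (s_J/(n + g + δ)_J) / (s_G/(n + g + δ)_G) ]^1.3699.
s_J/(n + g + δ)_J = 0.29/0.076 = 3.8158; s_G/(n + g + δ)_G = 0.29/0.121 = 2.3967.
Ratio = (3.8158/2.3967)^1.3699 = 1.5921^1.3699 ≈ 1.8909

k*_J / k*_G ≈ 1.89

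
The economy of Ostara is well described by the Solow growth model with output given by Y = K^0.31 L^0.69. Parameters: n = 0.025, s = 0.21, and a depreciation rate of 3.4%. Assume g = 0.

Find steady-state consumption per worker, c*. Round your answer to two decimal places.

At the steady state, Δk = 0, so s·k^α = (n + δ)·k.
Dividing both sides by k: k^(1−α) = s / (n + δ).
k^0.69 = 0.21 / (0.025 + 0.034) = 0.21 / 0.059 = 3.5593
k* = 3.5593^(1/0.69) ≈ 6.2962
y* = (k*)^α = 6.2962^0.31 ≈ 1.7689
c* = (1 − s)·y* = (1 − 0.21) × 1.7689 ≈ 1.3974

c* ≈ 1.40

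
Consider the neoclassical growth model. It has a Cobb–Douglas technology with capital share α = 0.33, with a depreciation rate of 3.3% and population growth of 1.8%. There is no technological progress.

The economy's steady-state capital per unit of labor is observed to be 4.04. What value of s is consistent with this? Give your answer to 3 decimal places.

s ≈ 0.130

Steady state requires s·f(k) = (n + δ)·k, i.e. s·k^α = (n + δ)·k.
So s / (n + δ) = (k*)^(1−α) = 4.04^0.67 = 2.5484.
Therefore s = 2.5484 × (n + δ) = 2.5484 × 0.051 = 0.1300.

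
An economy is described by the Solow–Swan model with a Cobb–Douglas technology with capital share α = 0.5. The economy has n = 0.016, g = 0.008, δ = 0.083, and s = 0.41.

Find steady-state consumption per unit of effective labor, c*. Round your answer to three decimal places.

c* = 2.261

Steady state requires s·f(k) = (n + g + δ)·k, i.e. s·k^α = (n + g + δ)·k.
Rearranging, k^(1−α) = s / (n + g + δ).
k^0.5 = 0.41 / (0.016 + 0.008 + 0.083) = 0.41 / 0.107 = 3.8318
k* = 3.8318^(1/0.5) ≈ 14.6827
y* = (k*)^α = 14.6827^0.5 ≈ 3.8318
c* = (1 − s)·y* = (1 − 0.41) × 3.8318 ≈ 2.2608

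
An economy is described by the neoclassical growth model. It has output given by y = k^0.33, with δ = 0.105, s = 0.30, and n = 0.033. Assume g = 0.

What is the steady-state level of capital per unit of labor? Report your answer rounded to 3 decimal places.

In steady state, investment equals break-even investment: s·k^α = (n + δ)·k.
Rearranging, k^(1−α) = s / (n + δ).
k^0.67 = 0.30 / (0.033 + 0.105) = 0.30 / 0.138 = 2.1739
k* = 2.1739^(1/0.67) ≈ 3.1867

k* = 3.187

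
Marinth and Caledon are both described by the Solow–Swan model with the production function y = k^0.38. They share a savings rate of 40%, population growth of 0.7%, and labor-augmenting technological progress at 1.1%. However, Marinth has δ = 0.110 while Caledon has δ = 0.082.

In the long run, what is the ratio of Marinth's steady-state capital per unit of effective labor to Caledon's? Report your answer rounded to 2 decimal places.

ratio ≈ 0.67

Steady-state k* = [s/(n + g + δ)]^(1/(1−α)), so the ratio is [ (s_M/(n + g + δ)_M) / (s_C/(n + g + δ)_C) ]^1.6129.
s_M/(n + g + δ)_M = 0.40/0.128 = 3.1250; s_C/(n + g + δ)_C = 0.40/0.100 = 4.0000.
Ratio = (3.1250/4.0000)^1.6129 = 0.7813^1.6129 ≈ 0.6716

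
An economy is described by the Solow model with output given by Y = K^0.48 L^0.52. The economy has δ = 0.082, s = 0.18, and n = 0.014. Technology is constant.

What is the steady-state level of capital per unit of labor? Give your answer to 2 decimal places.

Steady state requires s·f(k) = (n + δ)·k, i.e. s·k^α = (n + δ)·k.
Rearranging, k^(1−α) = s / (n + δ).
k^0.52 = 0.18 / (0.014 + 0.082) = 0.18 / 0.096 = 1.8750
k* = 1.8750^(1/0.52) ≈ 3.3497

k* = 3.35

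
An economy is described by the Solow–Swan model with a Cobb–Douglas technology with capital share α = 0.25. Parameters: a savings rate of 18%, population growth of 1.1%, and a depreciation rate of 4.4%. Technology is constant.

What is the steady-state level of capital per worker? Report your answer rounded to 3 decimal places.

Steady state requires s·f(k) = (n + δ)·k, i.e. s·k^α = (n + δ)·k.
Dividing both sides by k: k^(1−α) = s / (n + δ).
k^0.75 = 0.18 / (0.011 + 0.044) = 0.18 / 0.055 = 3.2727
k* = 3.2727^(1/0.75) ≈ 4.8589

k* = 4.859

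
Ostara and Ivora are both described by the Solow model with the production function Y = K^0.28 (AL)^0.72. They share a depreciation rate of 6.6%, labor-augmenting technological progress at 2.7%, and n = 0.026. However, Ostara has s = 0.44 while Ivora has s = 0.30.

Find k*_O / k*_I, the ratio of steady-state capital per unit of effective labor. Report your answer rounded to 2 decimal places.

Steady-state k* = [s/(n + g + δ)]^(1/(1−α)), so the ratio is [ (s_O/(n + g + δ)_O) / (s_I/(n + g + δ)_I) ]^1.3889.
s_O/(n + g + δ)_O = 0.44/0.119 = 3.6975; s_I/(n + g + δ)_I = 0.30/0.119 = 2.5210.
Ratio = (3.6975/2.5210)^1.3889 = 1.4667^1.3889 ≈ 1.7023

k*_O / k*_I ≈ 1.70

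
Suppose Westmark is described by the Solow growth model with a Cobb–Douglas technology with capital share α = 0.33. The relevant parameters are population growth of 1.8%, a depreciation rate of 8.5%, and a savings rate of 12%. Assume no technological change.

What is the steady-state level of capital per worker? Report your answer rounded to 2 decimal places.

In steady state, investment equals break-even investment: s·k^α = (n + δ)·k.
Dividing both sides by k: k^(1−α) = s / (n + δ).
k^0.67 = 0.12 / (0.018 + 0.085) = 0.12 / 0.103 = 1.1650
k* = 1.1650^(1/0.67) ≈ 1.2560

k* ≈ 1.26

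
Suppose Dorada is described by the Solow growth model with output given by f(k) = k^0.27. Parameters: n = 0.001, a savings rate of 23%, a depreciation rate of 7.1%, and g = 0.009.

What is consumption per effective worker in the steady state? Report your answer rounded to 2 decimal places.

c* ≈ 1.13

At the steady state, Δk = 0, so s·k^α = (n + g + δ)·k.
Rearranging, k^(1−α) = s / (n + g + δ).
k^0.73 = 0.23 / (0.001 + 0.009 + 0.071) = 0.23 / 0.081 = 2.8395
k* = 2.8395^(1/0.73) ≈ 4.1771
y* = (k*)^α = 4.1771^0.27 ≈ 1.4711
c* = (1 − s)·y* = (1 − 0.23) × 1.4711 ≈ 1.1327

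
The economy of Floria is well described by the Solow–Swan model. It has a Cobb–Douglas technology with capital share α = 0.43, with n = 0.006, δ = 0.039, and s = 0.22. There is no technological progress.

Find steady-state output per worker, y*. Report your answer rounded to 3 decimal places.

y* = 3.311

At the steady state, Δk = 0, so s·k^α = (n + δ)·k.
Rearranging, k^(1−α) = s / (n + δ).
k^0.57 = 0.22 / (0.006 + 0.039) = 0.22 / 0.045 = 4.8889
k* = 4.8889^(1/0.57) ≈ 16.1861
y* = (k*)^α = 16.1861^0.43 ≈ 3.3108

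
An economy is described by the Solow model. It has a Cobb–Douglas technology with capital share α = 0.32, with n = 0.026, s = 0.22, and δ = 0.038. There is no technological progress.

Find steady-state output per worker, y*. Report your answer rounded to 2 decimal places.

y* ≈ 1.79

In steady state, investment equals break-even investment: s·k^α = (n + δ)·k.
Dividing both sides by k: k^(1−α) = s / (n + δ).
k^0.68 = 0.22 / (0.026 + 0.038) = 0.22 / 0.064 = 3.4375
k* = 3.4375^(1/0.68) ≈ 6.1460
y* = (k*)^α = 6.1460^0.32 ≈ 1.7879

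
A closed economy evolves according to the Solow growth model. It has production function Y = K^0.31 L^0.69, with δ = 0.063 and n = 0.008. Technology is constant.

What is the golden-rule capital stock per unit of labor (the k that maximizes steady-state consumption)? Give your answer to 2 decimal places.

k_gold ≈ 8.47

The golden rule sets f'(k) = n + δ, i.e. α·k^(α−1) = n + δ.
So k^(1−α) = α / (n + δ) = 0.31 / 0.071 = 4.3662.
k_gold = 4.3662^(1/0.69) ≈ 8.4662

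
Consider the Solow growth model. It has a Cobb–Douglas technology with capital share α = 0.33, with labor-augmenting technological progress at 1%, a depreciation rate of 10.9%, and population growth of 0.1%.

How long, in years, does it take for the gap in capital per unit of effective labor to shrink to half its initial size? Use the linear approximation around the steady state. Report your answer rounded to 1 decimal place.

about 8.6 years

Near the steady state the convergence rate is λ = (1 − α)(n + g + δ).
λ = (1 − 0.33) × 0.120 = 0.67 × 0.120 = 0.0804
Half-life = ln 2 / λ = 0.6931 / 0.0804 ≈ 8.62 years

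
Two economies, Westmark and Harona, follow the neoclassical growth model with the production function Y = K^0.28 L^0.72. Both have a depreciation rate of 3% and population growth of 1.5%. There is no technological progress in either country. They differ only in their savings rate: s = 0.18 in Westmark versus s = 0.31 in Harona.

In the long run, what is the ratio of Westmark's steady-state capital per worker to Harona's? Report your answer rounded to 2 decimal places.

k*_W / k*_H ≈ 0.47

Steady-state k* = [s/(n + δ)]^(1/(1−α)), so the ratio is [ (s_W/(n + δ)_W) / (s_H/(n + δ)_H) ]^1.3889.
s_W/(n + δ)_W = 0.18/0.045 = 4.0000; s_H/(n + δ)_H = 0.31/0.045 = 6.8889.
Ratio = (4.0000/6.8889)^1.3889 = 0.5806^1.3889 ≈ 0.4699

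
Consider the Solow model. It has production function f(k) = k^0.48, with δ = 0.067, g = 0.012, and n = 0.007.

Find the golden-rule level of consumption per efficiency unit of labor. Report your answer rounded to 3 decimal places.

c_gold ≈ 2.543

At the golden rule, f'(k) = n + g + δ, so α·k^(α−1) = n + g + δ and k_gold = (α/(n + g + δ))^(1/(1−α)).
k_gold = (0.48/0.086)^(1/0.52) = 5.5814^1.9231 ≈ 27.2937
c_gold = f(k_gold) − (n + g + δ)·k_gold = 4.8900 − 0.086×27.2937 ≈ 2.5427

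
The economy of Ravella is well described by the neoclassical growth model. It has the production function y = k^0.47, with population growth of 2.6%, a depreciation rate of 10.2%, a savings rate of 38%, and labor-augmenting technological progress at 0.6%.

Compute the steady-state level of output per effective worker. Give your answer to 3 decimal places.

Steady state requires s·f(k) = (n + g + δ)·k, i.e. s·k^α = (n + g + δ)·k.
Rearranging, k^(1−α) = s / (n + g + δ).
k^0.53 = 0.38 / (0.026 + 0.006 + 0.102) = 0.38 / 0.134 = 2.8358
k* = 2.8358^(1/0.53) ≈ 7.1467
y* = (k*)^α = 7.1467^0.47 ≈ 2.5202

y* ≈ 2.520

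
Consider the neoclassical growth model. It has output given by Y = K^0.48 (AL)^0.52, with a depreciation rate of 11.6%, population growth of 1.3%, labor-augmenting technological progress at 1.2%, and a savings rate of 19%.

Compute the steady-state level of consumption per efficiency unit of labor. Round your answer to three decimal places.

c* = 1.067

Steady state requires s·f(k) = (n + g + δ)·k, i.e. s·k^α = (n + g + δ)·k.
Dividing both sides by k: k^(1−α) = s / (n + g + δ).
k^0.52 = 0.19 / (0.013 + 0.012 + 0.116) = 0.19 / 0.141 = 1.3475
k* = 1.3475^(1/0.52) ≈ 1.7746
y* = (k*)^α = 1.7746^0.48 ≈ 1.3169
c* = (1 − s)·y* = (1 − 0.19) × 1.3169 ≈ 1.0667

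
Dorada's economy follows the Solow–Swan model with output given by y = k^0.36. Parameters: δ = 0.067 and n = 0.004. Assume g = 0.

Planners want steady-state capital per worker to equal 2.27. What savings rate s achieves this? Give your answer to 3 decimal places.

s ≈ 0.120

At the steady state, Δk = 0, so s·k^α = (n + δ)·k.
So s / (n + δ) = (k*)^(1−α) = 2.27^0.64 = 1.6899.
Therefore s = 1.6899 × (n + δ) = 1.6899 × 0.071 = 0.1200.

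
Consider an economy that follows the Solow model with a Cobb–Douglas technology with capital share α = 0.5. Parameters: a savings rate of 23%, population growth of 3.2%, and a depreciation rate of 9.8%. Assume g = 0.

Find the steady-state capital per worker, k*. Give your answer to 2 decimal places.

In steady state, investment equals break-even investment: s·k^α = (n + δ)·k.
Dividing both sides by k: k^(1−α) = s / (n + δ).
k^0.5 = 0.23 / (0.032 + 0.098) = 0.23 / 0.130 = 1.7692
k* = 1.7692^(1/0.5) ≈ 3.1301

k* = 3.13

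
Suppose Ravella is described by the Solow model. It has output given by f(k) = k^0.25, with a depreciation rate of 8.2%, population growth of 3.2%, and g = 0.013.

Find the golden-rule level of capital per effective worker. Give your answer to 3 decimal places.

The golden rule sets f'(k) = n + g + δ, i.e. α·k^(α−1) = n + g + δ.
So k^(1−α) = α / (n + g + δ) = 0.25 / 0.127 = 1.9685.
k_gold = 1.9685^(1/0.75) ≈ 2.4671

k_gold ≈ 2.467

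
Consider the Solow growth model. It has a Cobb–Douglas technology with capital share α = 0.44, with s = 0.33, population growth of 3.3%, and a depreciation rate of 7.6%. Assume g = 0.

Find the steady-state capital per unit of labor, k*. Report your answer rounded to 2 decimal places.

k* = 7.23

Steady state requires s·f(k) = (n + δ)·k, i.e. s·k^α = (n + δ)·k.
Rearranging, k^(1−α) = s / (n + δ).
k^0.56 = 0.33 / (0.033 + 0.076) = 0.33 / 0.109 = 3.0275
k* = 3.0275^(1/0.56) ≈ 7.2290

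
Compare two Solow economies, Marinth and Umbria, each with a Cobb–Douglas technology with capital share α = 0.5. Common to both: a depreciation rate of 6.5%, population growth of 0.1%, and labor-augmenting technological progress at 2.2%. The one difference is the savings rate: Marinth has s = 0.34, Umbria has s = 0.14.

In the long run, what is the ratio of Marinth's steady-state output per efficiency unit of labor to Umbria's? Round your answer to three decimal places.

Steady-state y* = [s/(n + g + δ)]^(α/(1−α)), so the ratio is [ (s_M/(n + g + δ)_M) / (s_U/(n + g + δ)_U) ]^1.
s_M/(n + g + δ)_M = 0.34/0.088 = 3.8636; s_U/(n + g + δ)_U = 0.14/0.088 = 1.5909.
Ratio = (3.8636/1.5909)^1 = 2.4286^1 ≈ 2.4286

ratio ≈ 2.429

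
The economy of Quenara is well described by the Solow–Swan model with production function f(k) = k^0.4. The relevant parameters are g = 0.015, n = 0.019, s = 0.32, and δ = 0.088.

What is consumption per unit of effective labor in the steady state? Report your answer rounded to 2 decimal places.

c* ≈ 1.29

In steady state, investment equals break-even investment: s·k^α = (n + g + δ)·k.
Rearranging, k^(1−α) = s / (n + g + δ).
k^0.6 = 0.32 / (0.019 + 0.015 + 0.088) = 0.32 / 0.122 = 2.6230
k* = 2.6230^(1/0.6) ≈ 4.9888
y* = (k*)^α = 4.9888^0.4 ≈ 1.9019
c* = (1 − s)·y* = (1 − 0.32) × 1.9019 ≈ 1.2933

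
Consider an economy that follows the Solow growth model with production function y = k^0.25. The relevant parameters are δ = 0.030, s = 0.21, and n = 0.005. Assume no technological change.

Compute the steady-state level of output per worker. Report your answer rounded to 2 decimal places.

y* = 1.82

In steady state, investment equals break-even investment: s·k^α = (n + δ)·k.
Rearranging, k^(1−α) = s / (n + δ).
k^0.75 = 0.21 / (0.005 + 0.030) = 0.21 / 0.035 = 6.0000
k* = 6.0000^(1/0.75) ≈ 10.9027
y* = (k*)^α = 10.9027^0.25 ≈ 1.8171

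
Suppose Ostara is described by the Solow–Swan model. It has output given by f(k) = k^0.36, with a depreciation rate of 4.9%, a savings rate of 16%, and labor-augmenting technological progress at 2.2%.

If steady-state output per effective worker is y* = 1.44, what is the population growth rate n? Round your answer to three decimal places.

At the steady state, Δk = 0, so s·k^α = (n + g + δ)·k.
Since y* = [s/(n + g + δ)]^(α/(1−α)), we have s/(n + g + δ) = (y*)^((1−α)/α) = 1.44^1.7778 = 1.9122.
Therefore n + g + δ = s / 1.9122 = 0.16 / 1.9122 = 0.0837, so n = 0.0837 − 0.071 = 0.0127.

n ≈ 0.013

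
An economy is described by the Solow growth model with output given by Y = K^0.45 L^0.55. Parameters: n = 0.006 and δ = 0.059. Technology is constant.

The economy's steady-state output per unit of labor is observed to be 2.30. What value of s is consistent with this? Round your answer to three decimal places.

s ≈ 0.180

In steady state, investment equals break-even investment: s·k^α = (n + δ)·k.
Since y* = [s/(n + δ)]^(α/(1−α)), we have s/(n + δ) = (y*)^((1−α)/α) = 2.30^1.2222 = 2.7676.
Therefore s = 2.7676 × (n + δ) = 2.7676 × 0.065 = 0.1799.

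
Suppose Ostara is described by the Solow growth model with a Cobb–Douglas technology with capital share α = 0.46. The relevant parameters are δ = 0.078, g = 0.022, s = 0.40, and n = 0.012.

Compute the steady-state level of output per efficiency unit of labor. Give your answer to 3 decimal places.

y* = 2.958

Steady state requires s·f(k) = (n + g + δ)·k, i.e. s·k^α = (n + g + δ)·k.
Dividing both sides by k: k^(1−α) = s / (n + g + δ).
k^0.54 = 0.40 / (0.012 + 0.022 + 0.078) = 0.40 / 0.112 = 3.5714
k* = 3.5714^(1/0.54) ≈ 10.5627
y* = (k*)^α = 10.5627^0.46 ≈ 2.9576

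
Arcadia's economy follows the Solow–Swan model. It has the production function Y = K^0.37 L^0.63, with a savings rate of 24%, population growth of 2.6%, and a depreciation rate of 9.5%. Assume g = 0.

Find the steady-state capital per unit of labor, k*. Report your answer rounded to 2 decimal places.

k* = 2.97

At the steady state, Δk = 0, so s·k^α = (n + δ)·k.
Dividing both sides by k: k^(1−α) = s / (n + δ).
k^0.63 = 0.24 / (0.026 + 0.095) = 0.24 / 0.121 = 1.9835
k* = 1.9835^(1/0.63) ≈ 2.9656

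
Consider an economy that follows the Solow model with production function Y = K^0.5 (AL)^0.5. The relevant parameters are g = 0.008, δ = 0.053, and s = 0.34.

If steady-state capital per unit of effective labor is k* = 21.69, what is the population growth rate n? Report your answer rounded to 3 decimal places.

n ≈ 0.012

In steady state, investment equals break-even investment: s·k^α = (n + g + δ)·k.
So s / (n + g + δ) = (k*)^(1−α) = 21.69^0.5 = 4.6573.
Therefore n + g + δ = s / 4.6573 = 0.34 / 4.6573 = 0.0730, so n = 0.0730 − 0.061 = 0.0120.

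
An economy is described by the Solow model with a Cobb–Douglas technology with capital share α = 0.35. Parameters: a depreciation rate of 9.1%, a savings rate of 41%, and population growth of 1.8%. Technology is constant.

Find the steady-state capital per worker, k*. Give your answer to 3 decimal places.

In steady state, investment equals break-even investment: s·k^α = (n + δ)·k.
Rearranging, k^(1−α) = s / (n + δ).
k^0.65 = 0.41 / (0.018 + 0.091) = 0.41 / 0.109 = 3.7615
k* = 3.7615^(1/0.65) ≈ 7.6766

k* = 7.677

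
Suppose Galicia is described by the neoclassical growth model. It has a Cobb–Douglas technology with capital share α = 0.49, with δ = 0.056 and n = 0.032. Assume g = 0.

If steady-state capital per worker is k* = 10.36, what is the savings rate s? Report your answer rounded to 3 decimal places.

s ≈ 0.290

In steady state, investment equals break-even investment: s·k^α = (n + δ)·k.
So s / (n + δ) = (k*)^(1−α) = 10.36^0.51 = 3.2948.
Therefore s = 3.2948 × (n + δ) = 3.2948 × 0.088 = 0.2899.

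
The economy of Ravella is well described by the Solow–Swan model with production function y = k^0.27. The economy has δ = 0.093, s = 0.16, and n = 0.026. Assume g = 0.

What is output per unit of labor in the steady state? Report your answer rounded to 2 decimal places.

y* ≈ 1.12

In steady state, investment equals break-even investment: s·k^α = (n + δ)·k.
Rearranging, k^(1−α) = s / (n + δ).
k^0.73 = 0.16 / (0.026 + 0.093) = 0.16 / 0.119 = 1.3445
k* = 1.3445^(1/0.73) ≈ 1.5001
y* = (k*)^α = 1.5001^0.27 ≈ 1.1157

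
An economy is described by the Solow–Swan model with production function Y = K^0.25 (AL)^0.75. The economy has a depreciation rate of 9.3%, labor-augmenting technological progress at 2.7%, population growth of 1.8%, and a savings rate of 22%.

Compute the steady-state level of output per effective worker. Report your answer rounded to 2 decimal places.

y* = 1.17

In steady state, investment equals break-even investment: s·k^α = (n + g + δ)·k.
Rearranging, k^(1−α) = s / (n + g + δ).
k^0.75 = 0.22 / (0.018 + 0.027 + 0.093) = 0.22 / 0.138 = 1.5942
k* = 1.5942^(1/0.75) ≈ 1.8623
y* = (k*)^α = 1.8623^0.25 ≈ 1.1682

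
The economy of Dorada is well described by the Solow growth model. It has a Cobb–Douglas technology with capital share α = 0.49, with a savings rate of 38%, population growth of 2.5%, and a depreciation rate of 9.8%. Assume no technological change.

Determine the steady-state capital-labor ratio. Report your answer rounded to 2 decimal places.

Steady state requires s·f(k) = (n + δ)·k, i.e. s·k^α = (n + δ)·k.
Rearranging, k^(1−α) = s / (n + δ).
k^0.51 = 0.38 / (0.025 + 0.098) = 0.38 / 0.123 = 3.0894
k* = 3.0894^(1/0.51) ≈ 9.1314

k* = 9.13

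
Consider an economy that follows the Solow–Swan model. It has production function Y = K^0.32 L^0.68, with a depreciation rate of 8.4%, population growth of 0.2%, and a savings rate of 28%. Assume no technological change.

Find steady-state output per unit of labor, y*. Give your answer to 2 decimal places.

At the steady state, Δk = 0, so s·k^α = (n + δ)·k.
Dividing both sides by k: k^(1−α) = s / (n + δ).
k^0.68 = 0.28 / (0.002 + 0.084) = 0.28 / 0.086 = 3.2558
k* = 3.2558^(1/0.68) ≈ 5.6742
y* = (k*)^α = 5.6742^0.32 ≈ 1.7428

y* ≈ 1.74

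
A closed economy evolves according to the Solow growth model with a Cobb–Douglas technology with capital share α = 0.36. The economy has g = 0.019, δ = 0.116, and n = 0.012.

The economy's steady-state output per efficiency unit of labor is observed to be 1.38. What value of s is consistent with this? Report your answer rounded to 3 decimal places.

At the steady state, Δk = 0, so s·k^α = (n + g + δ)·k.
Since y* = [s/(n + g + δ)]^(α/(1−α)), we have s/(n + g + δ) = (y*)^((1−α)/α) = 1.38^1.7778 = 1.7729.
Therefore s = 1.7729 × (n + g + δ) = 1.7729 × 0.147 = 0.2606.

s ≈ 0.261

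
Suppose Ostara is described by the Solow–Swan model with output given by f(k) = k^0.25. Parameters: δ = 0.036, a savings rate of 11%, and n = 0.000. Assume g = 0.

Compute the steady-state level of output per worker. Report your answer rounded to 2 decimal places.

In steady state, investment equals break-even investment: s·k^α = (n + δ)·k.
Rearranging, k^(1−α) = s / (n + δ).
k^0.75 = 0.11 / (0.000 + 0.036) = 0.11 / 0.036 = 3.0556
k* = 3.0556^(1/0.75) ≈ 4.4340
y* = (k*)^α = 4.4340^0.25 ≈ 1.4511

y* = 1.45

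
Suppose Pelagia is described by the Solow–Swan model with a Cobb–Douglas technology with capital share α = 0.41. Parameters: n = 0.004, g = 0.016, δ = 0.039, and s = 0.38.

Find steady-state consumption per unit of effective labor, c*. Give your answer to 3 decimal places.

c* ≈ 2.262

Steady state requires s·f(k) = (n + g + δ)·k, i.e. s·k^α = (n + g + δ)·k.
Rearranging, k^(1−α) = s / (n + g + δ).
k^0.59 = 0.38 / (0.004 + 0.016 + 0.039) = 0.38 / 0.059 = 6.4407
k* = 6.4407^(1/0.59) ≈ 23.5003
y* = (k*)^α = 23.5003^0.41 ≈ 3.6487
c* = (1 − s)·y* = (1 − 0.38) × 3.6487 ≈ 2.2622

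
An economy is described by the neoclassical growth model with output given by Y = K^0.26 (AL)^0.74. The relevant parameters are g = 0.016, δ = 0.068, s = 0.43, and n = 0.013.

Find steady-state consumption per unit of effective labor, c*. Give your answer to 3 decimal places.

In steady state, investment equals break-even investment: s·k^α = (n + g + δ)·k.
Rearranging, k^(1−α) = s / (n + g + δ).
k^0.74 = 0.43 / (0.013 + 0.016 + 0.068) = 0.43 / 0.097 = 4.4330
k* = 4.4330^(1/0.74) ≈ 7.4802
y* = (k*)^α = 7.4802^0.26 ≈ 1.6874
c* = (1 − s)·y* = (1 − 0.43) × 1.6874 ≈ 0.9618

c* = 0.962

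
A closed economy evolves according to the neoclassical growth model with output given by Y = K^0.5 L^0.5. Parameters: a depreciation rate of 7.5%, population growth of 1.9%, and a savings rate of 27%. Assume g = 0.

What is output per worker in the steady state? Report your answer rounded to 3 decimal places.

y* = 2.872

In steady state, investment equals break-even investment: s·k^α = (n + δ)·k.
Rearranging, k^(1−α) = s / (n + δ).
k^0.5 = 0.27 / (0.019 + 0.075) = 0.27 / 0.094 = 2.8723
k* = 2.8723^(1/0.5) ≈ 8.2501
y* = (k*)^α = 8.2501^0.5 ≈ 2.8723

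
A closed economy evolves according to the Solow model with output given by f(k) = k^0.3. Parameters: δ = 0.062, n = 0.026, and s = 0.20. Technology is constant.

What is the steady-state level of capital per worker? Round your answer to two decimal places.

At the steady state, Δk = 0, so s·k^α = (n + δ)·k.
Rearranging, k^(1−α) = s / (n + δ).
k^0.7 = 0.20 / (0.026 + 0.062) = 0.20 / 0.088 = 2.2727
k* = 2.2727^(1/0.7) ≈ 3.2311

k* ≈ 3.23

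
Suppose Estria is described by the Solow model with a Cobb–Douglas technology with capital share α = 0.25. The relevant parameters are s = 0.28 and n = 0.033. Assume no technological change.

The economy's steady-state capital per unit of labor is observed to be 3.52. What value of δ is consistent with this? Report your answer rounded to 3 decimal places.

δ ≈ 0.076

In steady state, investment equals break-even investment: s·k^α = (n + δ)·k.
So s / (n + δ) = (k*)^(1−α) = 3.52^0.75 = 2.5698.
Therefore n + δ = s / 2.5698 = 0.28 / 2.5698 = 0.1090, so δ = 0.1090 − 0.033 = 0.0760.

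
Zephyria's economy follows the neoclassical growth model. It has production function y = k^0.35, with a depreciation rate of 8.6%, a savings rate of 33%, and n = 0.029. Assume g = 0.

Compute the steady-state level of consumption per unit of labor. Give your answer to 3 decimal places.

c* = 1.182

At the steady state, Δk = 0, so s·k^α = (n + δ)·k.
Dividing both sides by k: k^(1−α) = s / (n + δ).
k^0.65 = 0.33 / (0.029 + 0.086) = 0.33 / 0.115 = 2.8696
k* = 2.8696^(1/0.65) ≈ 5.0622
y* = (k*)^α = 5.0622^0.35 ≈ 1.7641
c* = (1 − s)·y* = (1 − 0.33) × 1.7641 ≈ 1.1819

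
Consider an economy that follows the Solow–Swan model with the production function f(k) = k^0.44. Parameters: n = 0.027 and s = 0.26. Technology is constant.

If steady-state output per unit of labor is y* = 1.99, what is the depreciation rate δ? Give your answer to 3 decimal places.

δ ≈ 0.081

In steady state, investment equals break-even investment: s·k^α = (n + δ)·k.
Since y* = [s/(n + δ)]^(α/(1−α)), we have s/(n + δ) = (y*)^((1−α)/α) = 1.99^1.2727 = 2.4008.
Therefore n + δ = s / 2.4008 = 0.26 / 2.4008 = 0.1083, so δ = 0.1083 − 0.027 = 0.0813.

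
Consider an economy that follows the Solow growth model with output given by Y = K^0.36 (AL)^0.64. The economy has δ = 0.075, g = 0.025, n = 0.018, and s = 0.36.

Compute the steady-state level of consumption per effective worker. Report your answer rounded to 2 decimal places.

In steady state, investment equals break-even investment: s·k^α = (n + g + δ)·k.
Rearranging, k^(1−α) = s / (n + g + δ).
k^0.64 = 0.36 / (0.018 + 0.025 + 0.075) = 0.36 / 0.118 = 3.0508
k* = 3.0508^(1/0.64) ≈ 5.7134
y* = (k*)^α = 5.7134^0.36 ≈ 1.8728
c* = (1 − s)·y* = (1 − 0.36) × 1.8728 ≈ 1.1986

c* = 1.20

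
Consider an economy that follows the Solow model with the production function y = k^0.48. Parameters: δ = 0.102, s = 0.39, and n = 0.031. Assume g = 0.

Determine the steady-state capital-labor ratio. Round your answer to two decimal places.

k* = 7.92

At the steady state, Δk = 0, so s·k^α = (n + δ)·k.
Dividing both sides by k: k^(1−α) = s / (n + δ).
k^0.52 = 0.39 / (0.031 + 0.102) = 0.39 / 0.133 = 2.9323
k* = 2.9323^(1/0.52) ≈ 7.9155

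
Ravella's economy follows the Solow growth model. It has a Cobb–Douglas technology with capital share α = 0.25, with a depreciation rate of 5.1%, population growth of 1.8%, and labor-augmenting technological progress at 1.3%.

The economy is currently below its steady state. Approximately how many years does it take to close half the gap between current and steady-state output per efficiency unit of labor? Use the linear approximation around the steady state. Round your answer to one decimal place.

about 11.3 years

Near the steady state the convergence rate is λ = (1 − α)(n + g + δ).
λ = (1 − 0.25) × 0.082 = 0.75 × 0.082 = 0.0615
Half-life = ln 2 / λ = 0.6931 / 0.0615 ≈ 11.27 years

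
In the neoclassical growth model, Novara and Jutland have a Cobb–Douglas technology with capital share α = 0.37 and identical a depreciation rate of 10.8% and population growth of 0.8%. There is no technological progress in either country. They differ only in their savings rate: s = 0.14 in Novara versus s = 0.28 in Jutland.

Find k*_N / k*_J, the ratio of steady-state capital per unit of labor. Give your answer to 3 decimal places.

Steady-state k* = [s/(n + δ)]^(1/(1−α)), so the ratio is [ (s_N/(n + δ)_N) / (s_J/(n + δ)_J) ]^1.5873.
s_N/(n + δ)_N = 0.14/0.116 = 1.2069; s_J/(n + δ)_J = 0.28/0.116 = 2.4138.
Ratio = (1.2069/2.4138)^1.5873 = 0.5000^1.5873 ≈ 0.3328

ratio ≈ 0.333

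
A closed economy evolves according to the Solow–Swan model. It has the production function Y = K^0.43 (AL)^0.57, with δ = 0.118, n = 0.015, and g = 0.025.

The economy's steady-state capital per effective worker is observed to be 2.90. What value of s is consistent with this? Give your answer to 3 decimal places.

In steady state, investment equals break-even investment: s·k^α = (n + g + δ)·k.
So s / (n + g + δ) = (k*)^(1−α) = 2.90^0.57 = 1.8347.
Therefore s = 1.8347 × (n + g + δ) = 1.8347 × 0.158 = 0.2899.

s ≈ 0.290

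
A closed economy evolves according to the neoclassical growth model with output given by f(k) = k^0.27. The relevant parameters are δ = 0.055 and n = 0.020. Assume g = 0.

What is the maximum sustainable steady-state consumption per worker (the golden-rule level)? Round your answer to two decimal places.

c_gold ≈ 1.17

At the golden rule, f'(k) = n + δ, so α·k^(α−1) = n + δ and k_gold = (α/(n + δ))^(1/(1−α)).
k_gold = (0.27/0.075)^(1/0.73) = 3.6000^1.3699 ≈ 5.7820
c_gold = f(k_gold) − (n + δ)·k_gold = 1.6061 − 0.075×5.7820 ≈ 1.1725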